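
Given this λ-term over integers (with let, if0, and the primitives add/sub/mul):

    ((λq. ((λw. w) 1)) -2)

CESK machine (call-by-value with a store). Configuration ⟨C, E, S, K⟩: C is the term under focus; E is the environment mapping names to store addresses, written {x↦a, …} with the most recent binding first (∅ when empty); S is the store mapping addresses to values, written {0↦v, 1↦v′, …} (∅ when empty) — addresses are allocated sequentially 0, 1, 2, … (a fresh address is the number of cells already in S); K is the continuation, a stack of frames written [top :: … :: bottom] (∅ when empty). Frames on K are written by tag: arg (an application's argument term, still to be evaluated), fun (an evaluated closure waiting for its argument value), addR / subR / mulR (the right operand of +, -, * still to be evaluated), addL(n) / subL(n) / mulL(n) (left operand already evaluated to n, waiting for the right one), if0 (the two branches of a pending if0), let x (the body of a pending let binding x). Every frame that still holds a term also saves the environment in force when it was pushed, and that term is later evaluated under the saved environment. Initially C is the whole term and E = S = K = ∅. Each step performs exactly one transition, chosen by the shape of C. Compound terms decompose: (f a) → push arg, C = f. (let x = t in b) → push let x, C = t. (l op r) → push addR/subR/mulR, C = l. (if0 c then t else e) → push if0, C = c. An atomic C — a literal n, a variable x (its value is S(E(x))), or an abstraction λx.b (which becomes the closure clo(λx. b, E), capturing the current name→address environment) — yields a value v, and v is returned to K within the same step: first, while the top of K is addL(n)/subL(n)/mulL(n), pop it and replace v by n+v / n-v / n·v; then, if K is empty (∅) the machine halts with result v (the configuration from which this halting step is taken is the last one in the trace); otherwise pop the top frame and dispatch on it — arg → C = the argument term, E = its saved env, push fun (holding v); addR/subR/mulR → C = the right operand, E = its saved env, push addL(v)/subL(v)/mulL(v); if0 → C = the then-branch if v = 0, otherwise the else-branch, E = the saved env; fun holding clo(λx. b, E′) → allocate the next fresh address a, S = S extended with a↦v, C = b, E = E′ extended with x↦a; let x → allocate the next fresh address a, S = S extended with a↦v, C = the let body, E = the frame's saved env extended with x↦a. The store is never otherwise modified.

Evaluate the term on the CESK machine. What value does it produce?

Answer: 1

Execution trace:
0. ⟨C=((λq. ((λw. w) 1)) -2); E=∅; S=∅; K=∅⟩
1. ⟨C=(λq. ((λw. w) 1)); E=∅; S=∅; K=[arg]⟩
2. ⟨C=-2; E=∅; S=∅; K=[fun]⟩
3. ⟨C=((λw. w) 1); E={q↦0}; S={0↦-2}; K=∅⟩
4. ⟨C=(λw. w); E={q↦0}; S={0↦-2}; K=[arg]⟩
5. ⟨C=1; E={q↦0}; S={0↦-2}; K=[fun]⟩
6. ⟨C=w; E={w↦1, q↦0}; S={0↦-2, 1↦1}; K=∅⟩
→ final value 1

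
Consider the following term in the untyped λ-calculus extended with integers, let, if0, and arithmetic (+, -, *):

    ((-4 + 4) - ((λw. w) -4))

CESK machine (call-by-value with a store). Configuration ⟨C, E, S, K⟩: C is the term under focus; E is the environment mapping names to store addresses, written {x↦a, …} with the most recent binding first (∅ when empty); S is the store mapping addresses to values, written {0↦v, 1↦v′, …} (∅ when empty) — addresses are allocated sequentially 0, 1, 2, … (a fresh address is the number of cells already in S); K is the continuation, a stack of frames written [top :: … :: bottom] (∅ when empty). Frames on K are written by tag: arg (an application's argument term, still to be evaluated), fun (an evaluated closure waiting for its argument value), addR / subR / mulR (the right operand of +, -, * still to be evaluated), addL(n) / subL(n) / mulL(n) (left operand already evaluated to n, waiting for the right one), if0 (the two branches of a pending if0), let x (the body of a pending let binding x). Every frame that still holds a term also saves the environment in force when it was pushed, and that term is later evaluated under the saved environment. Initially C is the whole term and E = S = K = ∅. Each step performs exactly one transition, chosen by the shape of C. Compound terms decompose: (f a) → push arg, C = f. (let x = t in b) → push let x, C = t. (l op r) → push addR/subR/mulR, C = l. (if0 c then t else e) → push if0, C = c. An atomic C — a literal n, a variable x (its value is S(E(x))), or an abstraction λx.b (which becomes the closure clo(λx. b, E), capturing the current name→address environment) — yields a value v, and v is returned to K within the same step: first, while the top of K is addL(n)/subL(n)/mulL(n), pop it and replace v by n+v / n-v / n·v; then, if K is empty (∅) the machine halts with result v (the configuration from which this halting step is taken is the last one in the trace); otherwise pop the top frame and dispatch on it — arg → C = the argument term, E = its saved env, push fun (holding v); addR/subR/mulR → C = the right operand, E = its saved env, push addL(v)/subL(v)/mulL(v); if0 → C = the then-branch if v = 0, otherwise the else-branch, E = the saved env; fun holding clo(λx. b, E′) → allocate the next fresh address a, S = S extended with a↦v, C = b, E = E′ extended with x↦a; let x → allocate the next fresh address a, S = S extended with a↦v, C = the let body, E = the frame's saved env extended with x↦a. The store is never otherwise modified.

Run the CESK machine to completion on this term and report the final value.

[0] ⟨C=((-4 + 4) - ((λw. w) -4)); E=∅; S=∅; K=∅⟩
[1] ⟨C=(-4 + 4); E=∅; S=∅; K=[subR]⟩
[2] ⟨C=-4; E=∅; S=∅; K=[addR :: subR]⟩
[3] ⟨C=4; E=∅; S=∅; K=[addL(-4) :: subR]⟩
[4] ⟨C=((λw. w) -4); E=∅; S=∅; K=[subL(0)]⟩
[5] ⟨C=(λw. w); E=∅; S=∅; K=[arg :: subL(0)]⟩
[6] ⟨C=-4; E=∅; S=∅; K=[fun :: subL(0)]⟩
[7] ⟨C=w; E={w↦0}; S={0↦-4}; K=[subL(0)]⟩
→ final value 4

Answer: 4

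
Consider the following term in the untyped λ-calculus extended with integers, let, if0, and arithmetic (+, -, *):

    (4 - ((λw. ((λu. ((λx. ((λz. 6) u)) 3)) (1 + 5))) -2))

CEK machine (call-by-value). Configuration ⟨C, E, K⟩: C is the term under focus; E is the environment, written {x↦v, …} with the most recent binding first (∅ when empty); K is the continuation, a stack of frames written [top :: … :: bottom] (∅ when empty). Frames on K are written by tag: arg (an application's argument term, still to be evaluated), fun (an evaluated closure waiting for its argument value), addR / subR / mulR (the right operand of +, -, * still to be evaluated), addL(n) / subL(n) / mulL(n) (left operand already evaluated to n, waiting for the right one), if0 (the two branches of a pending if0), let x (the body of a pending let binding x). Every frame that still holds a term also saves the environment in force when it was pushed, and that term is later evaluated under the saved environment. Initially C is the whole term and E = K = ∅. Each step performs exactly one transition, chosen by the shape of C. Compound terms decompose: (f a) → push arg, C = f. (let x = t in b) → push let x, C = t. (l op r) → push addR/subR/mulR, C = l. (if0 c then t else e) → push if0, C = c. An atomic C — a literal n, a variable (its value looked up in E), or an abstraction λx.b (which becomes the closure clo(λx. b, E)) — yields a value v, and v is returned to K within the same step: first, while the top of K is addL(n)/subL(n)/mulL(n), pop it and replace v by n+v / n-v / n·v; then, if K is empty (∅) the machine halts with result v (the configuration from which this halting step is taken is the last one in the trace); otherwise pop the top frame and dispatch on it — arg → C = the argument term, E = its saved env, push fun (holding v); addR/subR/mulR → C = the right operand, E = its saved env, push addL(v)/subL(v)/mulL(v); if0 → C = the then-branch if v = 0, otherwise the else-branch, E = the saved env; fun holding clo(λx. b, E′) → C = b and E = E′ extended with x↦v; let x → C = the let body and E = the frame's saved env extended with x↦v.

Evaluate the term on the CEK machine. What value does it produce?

Answer: -2

Machine steps:
0. [C=(4 - ((λw. ((λu. ((λx. ((λz. 6) u)) 3)) (1 + 5))) -2)) | E=∅ | K=∅]
1. [C=4 | E=∅ | K=[subR]]
2. [C=((λw. ((λu. ((λx. ((λz. 6) u)) 3)) (1 + 5))) -2) | E=∅ | K=[subL(4)]]
3. [C=(λw. ((λu. ((λx. ((λz. 6) u)) 3)) (1 + 5))) | E=∅ | K=[arg :: subL(4)]]
4. [C=-2 | E=∅ | K=[fun :: subL(4)]]
5. [C=((λu. ((λx. ((λz. 6) u)) 3)) (1 + 5)) | E={w↦-2} | K=[subL(4)]]
6. [C=(λu. ((λx. ((λz. 6) u)) 3)) | E={w↦-2} | K=[arg :: subL(4)]]
7. [C=(1 + 5) | E={w↦-2} | K=[fun :: subL(4)]]
8. [C=1 | E={w↦-2} | K=[addR :: fun :: subL(4)]]
9. [C=5 | E={w↦-2} | K=[addL(1) :: fun :: subL(4)]]
10. [C=((λx. ((λz. 6) u)) 3) | E={u↦6, w↦-2} | K=[subL(4)]]
11. [C=(λx. ((λz. 6) u)) | E={u↦6, w↦-2} | K=[arg :: subL(4)]]
12. [C=3 | E={u↦6, w↦-2} | K=[fun :: subL(4)]]
13. [C=((λz. 6) u) | E={x↦3, u↦6, w↦-2} | K=[subL(4)]]
14. [C=(λz. 6) | E={x↦3, u↦6, w↦-2} | K=[arg :: subL(4)]]
15. [C=u | E={x↦3, u↦6, w↦-2} | K=[fun :: subL(4)]]
16. [C=6 | E={z↦6, x↦3, u↦6, w↦-2} | K=[subL(4)]]
→ final value -2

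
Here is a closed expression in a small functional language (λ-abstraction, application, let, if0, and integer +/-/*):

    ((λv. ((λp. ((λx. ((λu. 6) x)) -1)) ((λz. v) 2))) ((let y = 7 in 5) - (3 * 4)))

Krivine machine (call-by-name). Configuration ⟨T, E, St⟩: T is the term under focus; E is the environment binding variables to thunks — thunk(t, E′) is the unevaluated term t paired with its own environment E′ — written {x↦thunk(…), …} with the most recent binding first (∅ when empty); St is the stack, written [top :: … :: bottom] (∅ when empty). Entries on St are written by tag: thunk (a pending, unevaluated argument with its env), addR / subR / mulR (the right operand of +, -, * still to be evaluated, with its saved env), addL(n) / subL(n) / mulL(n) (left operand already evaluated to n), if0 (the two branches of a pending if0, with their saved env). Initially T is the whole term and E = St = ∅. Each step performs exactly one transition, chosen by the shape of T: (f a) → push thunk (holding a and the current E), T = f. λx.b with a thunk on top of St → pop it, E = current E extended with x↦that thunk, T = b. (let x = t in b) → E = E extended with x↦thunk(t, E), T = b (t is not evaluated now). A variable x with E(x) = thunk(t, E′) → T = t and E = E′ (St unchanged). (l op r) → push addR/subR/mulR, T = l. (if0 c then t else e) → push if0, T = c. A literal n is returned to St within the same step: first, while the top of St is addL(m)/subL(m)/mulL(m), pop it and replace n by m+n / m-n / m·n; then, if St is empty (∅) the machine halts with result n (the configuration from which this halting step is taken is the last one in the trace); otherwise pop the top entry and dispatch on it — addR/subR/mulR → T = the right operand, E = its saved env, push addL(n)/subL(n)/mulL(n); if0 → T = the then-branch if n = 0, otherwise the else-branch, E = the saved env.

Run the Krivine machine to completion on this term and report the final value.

step 0: [T=((λv. ((λp. ((λx. ((λu. 6) x)) -1)) ((λz. v) 2))) ((let y = 7 in 5) - (3 * 4))) | E=∅ | St=∅]
step 1: [T=(λv. ((λp. ((λx. ((λu. 6) x)) -1)) ((λz. v) 2))) | E=∅ | St=[thunk]]
step 2: [T=((λp. ((λx. ((λu. 6) x)) -1)) ((λz. v) 2)) | E={v↦thunk(((let y = 7 in 5) - (3 * 4)), ∅)} | St=∅]
step 3: [T=(λp. ((λx. ((λu. 6) x)) -1)) | E={v↦thunk(((let y = 7 in 5) - (3 * 4)), ∅)} | St=[thunk]]
step 4: [T=((λx. ((λu. 6) x)) -1) | E={p↦thunk(((λz. v) 2), {v↦thunk(((let y = 7 in 5) - (3 * 4)), ∅)}), v↦thunk(((let y = 7 in 5) - (3 * 4)), ∅)} | St=∅]
step 5: [T=(λx. ((λu. 6) x)) | E={p↦thunk(((λz. v) 2), {v↦thunk(((let y = 7 in 5) - (3 * 4)), ∅)}), v↦thunk(((let y = 7 in 5) - (3 * 4)), ∅)} | St=[thunk]]
step 6: [T=((λu. 6) x) | E={x↦thunk(-1, {p↦thunk(((λz. v) 2), {v↦thunk(((let y = 7 in 5) - (3 * 4)), ∅)}), v↦thunk(((let y = 7 in 5) - (3 * 4)), ∅)}), p↦thunk(((λz. v) 2), {v↦thunk(((let y = 7 in 5) - (3 * 4)), ∅)}), v↦thunk(((let y = 7 in 5) - (3 * 4)), ∅)} | St=∅]
step 7: [T=(λu. 6) | E={x↦thunk(-1, {p↦thunk(((λz. v) 2), {v↦thunk(((let y = 7 in 5) - (3 * 4)), ∅)}), v↦thunk(((let y = 7 in 5) - (3 * 4)), ∅)}), p↦thunk(((λz. v) 2), {v↦thunk(((let y = 7 in 5) - (3 * 4)), ∅)}), v↦thunk(((let y = 7 in 5) - (3 * 4)), ∅)} | St=[thunk]]
step 8: [T=6 | E={u↦thunk(x, {x↦thunk(-1, {p↦thunk(((λz. v) 2), {v↦thunk(((let y = 7 in 5) - (3 * 4)), ∅)}), v↦thunk(((let y = 7 in 5) - (3 * 4)), ∅)}), p↦thunk(((λz. v) 2), {v↦thunk(((let y = 7 in 5) - (3 * 4)), ∅)}), v↦thunk(((let y = 7 in 5) - (3 * 4)), ∅)}), x↦thunk(-1, {p↦thunk(((λz. v) 2), {v↦thunk(((let y = 7 in 5) - (3 * 4)), ∅)}), v↦thunk(((let y = 7 in 5) - (3 * 4)), ∅)}), p↦thunk(((λz. v) 2), {v↦thunk(((let y = 7 in 5) - (3 * 4)), ∅)}), v↦thunk(((let y = 7 in 5) - (3 * 4)), ∅)} | St=∅]
→ final value 6

Answer: 6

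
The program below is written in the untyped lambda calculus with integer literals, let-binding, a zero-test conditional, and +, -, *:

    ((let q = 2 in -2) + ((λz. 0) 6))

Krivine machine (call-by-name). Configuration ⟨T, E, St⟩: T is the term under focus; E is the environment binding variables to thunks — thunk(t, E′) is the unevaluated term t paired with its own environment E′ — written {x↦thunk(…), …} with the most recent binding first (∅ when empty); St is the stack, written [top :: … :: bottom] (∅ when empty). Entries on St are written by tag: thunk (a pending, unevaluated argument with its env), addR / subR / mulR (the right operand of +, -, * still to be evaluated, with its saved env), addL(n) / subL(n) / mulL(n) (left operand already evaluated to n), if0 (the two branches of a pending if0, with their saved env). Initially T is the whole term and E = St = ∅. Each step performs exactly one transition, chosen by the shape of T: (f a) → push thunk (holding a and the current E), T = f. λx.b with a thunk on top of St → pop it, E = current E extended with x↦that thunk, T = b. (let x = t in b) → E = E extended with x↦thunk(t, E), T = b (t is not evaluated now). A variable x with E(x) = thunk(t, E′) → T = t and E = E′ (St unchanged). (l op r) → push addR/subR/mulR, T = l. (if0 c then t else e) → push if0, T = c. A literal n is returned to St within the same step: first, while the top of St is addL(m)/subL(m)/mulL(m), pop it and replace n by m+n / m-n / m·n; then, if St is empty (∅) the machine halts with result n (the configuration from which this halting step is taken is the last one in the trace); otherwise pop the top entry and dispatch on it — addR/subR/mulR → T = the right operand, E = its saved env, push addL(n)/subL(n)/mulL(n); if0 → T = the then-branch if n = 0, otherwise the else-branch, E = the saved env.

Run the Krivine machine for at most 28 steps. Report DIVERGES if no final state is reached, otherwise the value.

[0] ⟨T=((let q = 2 in -2) + ((λz. 0) 6)); E=∅; St=∅⟩
[1] ⟨T=(let q = 2 in -2); E=∅; St=[addR]⟩
[2] ⟨T=-2; E={q↦thunk(2, ∅)}; St=[addR]⟩
[3] ⟨T=((λz. 0) 6); E=∅; St=[addL(-2)]⟩
[4] ⟨T=(λz. 0); E=∅; St=[thunk :: addL(-2)]⟩
[5] ⟨T=0; E={z↦thunk(6, ∅)}; St=[addL(-2)]⟩
→ final value -2

Answer: -2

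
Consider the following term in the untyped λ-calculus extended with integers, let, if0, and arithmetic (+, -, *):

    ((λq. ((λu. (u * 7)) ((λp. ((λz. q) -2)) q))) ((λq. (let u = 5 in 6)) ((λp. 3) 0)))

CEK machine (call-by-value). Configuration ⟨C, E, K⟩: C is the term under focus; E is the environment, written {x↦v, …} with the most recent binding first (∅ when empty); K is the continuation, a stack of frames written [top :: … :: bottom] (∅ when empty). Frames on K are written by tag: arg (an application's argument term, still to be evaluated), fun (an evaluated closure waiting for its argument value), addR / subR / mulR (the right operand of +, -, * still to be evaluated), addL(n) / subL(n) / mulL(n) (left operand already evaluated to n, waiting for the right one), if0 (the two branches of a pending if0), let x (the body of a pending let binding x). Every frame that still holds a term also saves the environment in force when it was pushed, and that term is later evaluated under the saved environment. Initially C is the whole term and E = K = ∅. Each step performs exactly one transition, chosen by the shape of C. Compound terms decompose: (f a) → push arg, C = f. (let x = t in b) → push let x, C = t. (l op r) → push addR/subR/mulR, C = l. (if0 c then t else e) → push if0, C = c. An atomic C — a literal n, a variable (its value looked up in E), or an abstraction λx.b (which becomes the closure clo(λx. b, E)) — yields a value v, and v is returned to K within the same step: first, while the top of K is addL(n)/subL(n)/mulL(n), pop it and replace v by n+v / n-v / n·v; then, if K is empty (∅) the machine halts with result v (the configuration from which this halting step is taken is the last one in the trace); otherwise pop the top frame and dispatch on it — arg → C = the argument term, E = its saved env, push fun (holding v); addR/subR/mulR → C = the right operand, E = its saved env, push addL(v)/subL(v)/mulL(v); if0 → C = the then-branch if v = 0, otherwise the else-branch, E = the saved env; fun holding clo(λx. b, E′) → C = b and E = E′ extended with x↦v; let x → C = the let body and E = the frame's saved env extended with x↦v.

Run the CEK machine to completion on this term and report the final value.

Answer: 42

Machine steps:
0. <C=((λq. ((λu. (u * 7)) ((λp. ((λz. q) -2)) q))) ((λq. (let u = 5 in 6)) ((λp. 3) 0))), E=∅, K=∅>
1. <C=(λq. ((λu. (u * 7)) ((λp. ((λz. q) -2)) q))), E=∅, K=[arg]>
2. <C=((λq. (let u = 5 in 6)) ((λp. 3) 0)), E=∅, K=[fun]>
3. <C=(λq. (let u = 5 in 6)), E=∅, K=[arg :: fun]>
4. <C=((λp. 3) 0), E=∅, K=[fun :: fun]>
5. <C=(λp. 3), E=∅, K=[arg :: fun :: fun]>
6. <C=0, E=∅, K=[fun :: fun :: fun]>
7. <C=3, E={p↦0}, K=[fun :: fun]>
8. <C=(let u = 5 in 6), E={q↦3}, K=[fun]>
9. <C=5, E={q↦3}, K=[let u :: fun]>
10. <C=6, E={u↦5, q↦3}, K=[fun]>
11. <C=((λu. (u * 7)) ((λp. ((λz. q) -2)) q)), E={q↦6}, K=∅>
12. <C=(λu. (u * 7)), E={q↦6}, K=[arg]>
13. <C=((λp. ((λz. q) -2)) q), E={q↦6}, K=[fun]>
14. <C=(λp. ((λz. q) -2)), E={q↦6}, K=[arg :: fun]>
15. <C=q, E={q↦6}, K=[fun :: fun]>
16. <C=((λz. q) -2), E={p↦6, q↦6}, K=[fun]>
17. <C=(λz. q), E={p↦6, q↦6}, K=[arg :: fun]>
18. <C=-2, E={p↦6, q↦6}, K=[fun :: fun]>
19. <C=q, E={z↦-2, p↦6, q↦6}, K=[fun]>
20. <C=(u * 7), E={u↦6, q↦6}, K=∅>
21. <C=u, E={u↦6, q↦6}, K=[mulR]>
22. <C=7, E={u↦6, q↦6}, K=[mulL(6)]>
→ final value 42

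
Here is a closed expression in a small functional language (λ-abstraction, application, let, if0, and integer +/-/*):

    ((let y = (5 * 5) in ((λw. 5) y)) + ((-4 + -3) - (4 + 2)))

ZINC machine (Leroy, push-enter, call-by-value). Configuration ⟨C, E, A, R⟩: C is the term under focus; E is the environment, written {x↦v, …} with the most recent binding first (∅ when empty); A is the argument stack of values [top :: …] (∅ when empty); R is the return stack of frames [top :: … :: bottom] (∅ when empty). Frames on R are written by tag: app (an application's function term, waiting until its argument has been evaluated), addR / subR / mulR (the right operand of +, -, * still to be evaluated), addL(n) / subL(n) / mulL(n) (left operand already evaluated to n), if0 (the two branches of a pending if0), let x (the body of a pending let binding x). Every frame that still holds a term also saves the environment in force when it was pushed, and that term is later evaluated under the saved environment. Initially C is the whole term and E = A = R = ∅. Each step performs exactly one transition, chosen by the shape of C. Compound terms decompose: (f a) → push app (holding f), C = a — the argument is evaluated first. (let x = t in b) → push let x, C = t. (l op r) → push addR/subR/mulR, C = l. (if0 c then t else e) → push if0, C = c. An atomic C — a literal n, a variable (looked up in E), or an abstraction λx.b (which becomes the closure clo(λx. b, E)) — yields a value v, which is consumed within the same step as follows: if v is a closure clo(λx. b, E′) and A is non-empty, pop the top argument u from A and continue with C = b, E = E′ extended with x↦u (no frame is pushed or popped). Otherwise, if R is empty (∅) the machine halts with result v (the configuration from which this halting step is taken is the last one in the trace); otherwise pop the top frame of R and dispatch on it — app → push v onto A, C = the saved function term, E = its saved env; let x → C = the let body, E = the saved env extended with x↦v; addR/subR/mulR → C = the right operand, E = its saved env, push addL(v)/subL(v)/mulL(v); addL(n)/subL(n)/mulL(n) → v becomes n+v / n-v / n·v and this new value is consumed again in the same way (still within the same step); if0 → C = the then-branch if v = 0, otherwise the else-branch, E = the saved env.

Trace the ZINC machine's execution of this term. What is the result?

t=0: <C=((let y = (5 * 5) in ((λw. 5) y)) + ((-4 + -3) - (4 + 2))), E=∅, A=∅, R=∅>
t=1: <C=(let y = (5 * 5) in ((λw. 5) y)), E=∅, A=∅, R=[addR]>
t=2: <C=(5 * 5), E=∅, A=∅, R=[let y :: addR]>
t=3: <C=5, E=∅, A=∅, R=[mulR :: let y :: addR]>
t=4: <C=5, E=∅, A=∅, R=[mulL(5) :: let y :: addR]>
t=5: <C=((λw. 5) y), E={y↦25}, A=∅, R=[addR]>
t=6: <C=y, E={y↦25}, A=∅, R=[app :: addR]>
t=7: <C=(λw. 5), E={y↦25}, A=[25], R=[addR]>
t=8: <C=5, E={w↦25, y↦25}, A=∅, R=[addR]>
t=9: <C=((-4 + -3) - (4 + 2)), E=∅, A=∅, R=[addL(5)]>
t=10: <C=(-4 + -3), E=∅, A=∅, R=[subR :: addL(5)]>
t=11: <C=-4, E=∅, A=∅, R=[addR :: subR :: addL(5)]>
t=12: <C=-3, E=∅, A=∅, R=[addL(-4) :: subR :: addL(5)]>
t=13: <C=(4 + 2), E=∅, A=∅, R=[subL(-7) :: addL(5)]>
t=14: <C=4, E=∅, A=∅, R=[addR :: subL(-7) :: addL(5)]>
t=15: <C=2, E=∅, A=∅, R=[addL(4) :: subL(-7) :: addL(5)]>
→ final value -8

Answer: -8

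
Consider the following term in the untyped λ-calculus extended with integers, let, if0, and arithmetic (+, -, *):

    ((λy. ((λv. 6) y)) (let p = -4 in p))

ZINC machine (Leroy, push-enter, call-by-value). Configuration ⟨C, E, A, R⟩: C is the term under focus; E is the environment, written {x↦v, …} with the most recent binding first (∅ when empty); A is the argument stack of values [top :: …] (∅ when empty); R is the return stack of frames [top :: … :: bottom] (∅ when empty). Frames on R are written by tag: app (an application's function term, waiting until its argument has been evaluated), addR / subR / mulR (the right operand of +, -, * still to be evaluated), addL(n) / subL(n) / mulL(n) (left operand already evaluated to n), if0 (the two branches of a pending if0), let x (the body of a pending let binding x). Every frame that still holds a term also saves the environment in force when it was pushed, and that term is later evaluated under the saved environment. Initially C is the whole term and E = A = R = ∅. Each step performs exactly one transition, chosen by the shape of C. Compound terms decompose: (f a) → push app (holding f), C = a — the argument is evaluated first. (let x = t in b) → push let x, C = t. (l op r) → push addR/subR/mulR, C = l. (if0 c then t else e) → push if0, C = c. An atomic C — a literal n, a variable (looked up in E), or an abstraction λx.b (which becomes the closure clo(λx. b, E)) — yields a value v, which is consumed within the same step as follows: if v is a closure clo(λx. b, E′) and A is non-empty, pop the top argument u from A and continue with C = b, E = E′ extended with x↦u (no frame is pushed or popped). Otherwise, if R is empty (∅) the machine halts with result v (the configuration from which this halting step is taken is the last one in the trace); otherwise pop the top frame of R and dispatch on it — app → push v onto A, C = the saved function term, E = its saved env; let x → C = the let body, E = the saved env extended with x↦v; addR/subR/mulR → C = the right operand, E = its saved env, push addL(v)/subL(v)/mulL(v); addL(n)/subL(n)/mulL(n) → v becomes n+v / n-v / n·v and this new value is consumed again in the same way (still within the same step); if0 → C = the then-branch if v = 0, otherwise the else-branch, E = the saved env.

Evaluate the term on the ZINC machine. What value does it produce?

0. ⟨C=((λy. ((λv. 6) y)) (let p = -4 in p)); E=∅; A=∅; R=∅⟩
1. ⟨C=(let p = -4 in p); E=∅; A=∅; R=[app]⟩
2. ⟨C=-4; E=∅; A=∅; R=[let p :: app]⟩
3. ⟨C=p; E={p↦-4}; A=∅; R=[app]⟩
4. ⟨C=(λy. ((λv. 6) y)); E=∅; A=[-4]; R=∅⟩
5. ⟨C=((λv. 6) y); E={y↦-4}; A=∅; R=∅⟩
6. ⟨C=y; E={y↦-4}; A=∅; R=[app]⟩
7. ⟨C=(λv. 6); E={y↦-4}; A=[-4]; R=∅⟩
8. ⟨C=6; E={v↦-4, y↦-4}; A=∅; R=∅⟩
→ final value 6

Answer: 6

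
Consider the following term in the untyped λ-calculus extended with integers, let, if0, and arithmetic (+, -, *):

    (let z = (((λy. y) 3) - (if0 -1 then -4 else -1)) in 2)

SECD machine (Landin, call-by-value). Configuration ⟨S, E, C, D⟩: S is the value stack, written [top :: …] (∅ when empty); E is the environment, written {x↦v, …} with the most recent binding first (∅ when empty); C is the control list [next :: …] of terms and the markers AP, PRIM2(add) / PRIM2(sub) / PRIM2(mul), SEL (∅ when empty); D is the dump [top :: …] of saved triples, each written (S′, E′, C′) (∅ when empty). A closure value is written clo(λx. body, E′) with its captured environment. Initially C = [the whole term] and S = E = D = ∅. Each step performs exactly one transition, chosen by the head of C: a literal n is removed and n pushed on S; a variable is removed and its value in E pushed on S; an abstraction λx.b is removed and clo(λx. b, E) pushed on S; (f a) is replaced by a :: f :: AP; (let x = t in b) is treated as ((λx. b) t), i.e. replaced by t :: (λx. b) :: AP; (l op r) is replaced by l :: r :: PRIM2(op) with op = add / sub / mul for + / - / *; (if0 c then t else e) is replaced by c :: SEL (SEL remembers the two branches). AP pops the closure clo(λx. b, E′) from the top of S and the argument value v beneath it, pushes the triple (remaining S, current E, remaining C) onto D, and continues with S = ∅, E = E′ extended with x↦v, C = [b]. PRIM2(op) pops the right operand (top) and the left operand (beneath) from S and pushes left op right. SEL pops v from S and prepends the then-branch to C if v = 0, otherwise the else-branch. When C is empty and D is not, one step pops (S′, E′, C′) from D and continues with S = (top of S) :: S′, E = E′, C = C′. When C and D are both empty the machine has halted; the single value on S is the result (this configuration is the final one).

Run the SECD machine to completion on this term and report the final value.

t=0: ⟨S=∅; E=∅; C=[(let z = (((λy. y) 3) - (if0 -1 then -4 else -1)) in 2)]; D=∅⟩
t=1: ⟨S=∅; E=∅; C=[(((λy. y) 3) - (if0 -1 then -4 else -1)) :: (λz. 2) :: AP]; D=∅⟩
t=2: ⟨S=∅; E=∅; C=[((λy. y) 3) :: (if0 -1 then -4 else -1) :: PRIM2(sub) :: (λz. 2) :: AP]; D=∅⟩
t=3: ⟨S=∅; E=∅; C=[3 :: (λy. y) :: AP :: (if0 -1 then -4 else -1) :: PRIM2(sub) :: (λz. 2) :: AP]; D=∅⟩
t=4: ⟨S=[3]; E=∅; C=[(λy. y) :: AP :: (if0 -1 then -4 else -1) :: PRIM2(sub) :: (λz. 2) :: AP]; D=∅⟩
t=5: ⟨S=[clo(λy. y, ∅) :: 3]; E=∅; C=[AP :: (if0 -1 then -4 else -1) :: PRIM2(sub) :: (λz. 2) :: AP]; D=∅⟩
t=6: ⟨S=∅; E={y↦3}; C=[y]; D=[(∅, ∅, [(if0 -1 then -4 else -1) :: PRIM2(sub) :: (λz. 2) :: AP])]⟩
t=7: ⟨S=[3]; E={y↦3}; C=∅; D=[(∅, ∅, [(if0 -1 then -4 else -1) :: PRIM2(sub) :: (λz. 2) :: AP])]⟩
t=8: ⟨S=[3]; E=∅; C=[(if0 -1 then -4 else -1) :: PRIM2(sub) :: (λz. 2) :: AP]; D=∅⟩
t=9: ⟨S=[3]; E=∅; C=[-1 :: SEL :: PRIM2(sub) :: (λz. 2) :: AP]; D=∅⟩
t=10: ⟨S=[-1 :: 3]; E=∅; C=[SEL :: PRIM2(sub) :: (λz. 2) :: AP]; D=∅⟩
t=11: ⟨S=[3]; E=∅; C=[-1 :: PRIM2(sub) :: (λz. 2) :: AP]; D=∅⟩
t=12: ⟨S=[-1 :: 3]; E=∅; C=[PRIM2(sub) :: (λz. 2) :: AP]; D=∅⟩
t=13: ⟨S=[4]; E=∅; C=[(λz. 2) :: AP]; D=∅⟩
t=14: ⟨S=[clo(λz. 2, ∅) :: 4]; E=∅; C=[AP]; D=∅⟩
t=15: ⟨S=∅; E={z↦4}; C=[2]; D=[(∅, ∅, ∅)]⟩
t=16: ⟨S=[2]; E={z↦4}; C=∅; D=[(∅, ∅, ∅)]⟩
t=17: ⟨S=[2]; E=∅; C=∅; D=∅⟩
→ final value 2

Answer: 2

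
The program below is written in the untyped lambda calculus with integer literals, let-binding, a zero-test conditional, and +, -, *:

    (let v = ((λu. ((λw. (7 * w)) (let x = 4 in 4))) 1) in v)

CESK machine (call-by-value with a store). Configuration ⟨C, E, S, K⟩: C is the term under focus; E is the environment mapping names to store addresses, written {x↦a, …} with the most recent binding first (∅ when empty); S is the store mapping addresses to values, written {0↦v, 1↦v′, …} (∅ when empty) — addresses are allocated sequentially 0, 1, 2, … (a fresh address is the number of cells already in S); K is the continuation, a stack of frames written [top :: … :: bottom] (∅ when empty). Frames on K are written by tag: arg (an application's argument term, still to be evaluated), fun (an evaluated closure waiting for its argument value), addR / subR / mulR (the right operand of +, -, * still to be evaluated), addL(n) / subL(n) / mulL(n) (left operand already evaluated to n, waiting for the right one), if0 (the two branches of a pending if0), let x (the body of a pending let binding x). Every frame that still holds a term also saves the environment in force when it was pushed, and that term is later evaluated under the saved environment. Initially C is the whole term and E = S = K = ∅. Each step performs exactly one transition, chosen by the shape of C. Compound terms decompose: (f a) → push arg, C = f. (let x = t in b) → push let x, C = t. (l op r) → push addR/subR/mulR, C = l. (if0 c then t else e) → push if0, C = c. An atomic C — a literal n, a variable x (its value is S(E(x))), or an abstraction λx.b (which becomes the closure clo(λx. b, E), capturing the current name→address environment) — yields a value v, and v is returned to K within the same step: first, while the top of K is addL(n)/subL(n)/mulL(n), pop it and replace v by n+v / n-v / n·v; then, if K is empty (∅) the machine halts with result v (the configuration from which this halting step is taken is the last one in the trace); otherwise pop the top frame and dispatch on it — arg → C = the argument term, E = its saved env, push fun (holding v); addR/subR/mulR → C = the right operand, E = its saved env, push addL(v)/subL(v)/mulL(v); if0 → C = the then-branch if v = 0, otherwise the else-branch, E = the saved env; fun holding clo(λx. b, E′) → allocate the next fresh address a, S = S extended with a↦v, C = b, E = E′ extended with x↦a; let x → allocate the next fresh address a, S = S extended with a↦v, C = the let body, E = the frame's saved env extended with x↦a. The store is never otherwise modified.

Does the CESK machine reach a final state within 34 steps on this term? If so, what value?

Answer: 28

Execution trace:
[0] <C=(let v = ((λu. ((λw. (7 * w)) (let x = 4 in 4))) 1) in v), E=∅, S=∅, K=∅>
[1] <C=((λu. ((λw. (7 * w)) (let x = 4 in 4))) 1), E=∅, S=∅, K=[let v]>
[2] <C=(λu. ((λw. (7 * w)) (let x = 4 in 4))), E=∅, S=∅, K=[arg :: let v]>
[3] <C=1, E=∅, S=∅, K=[fun :: let v]>
[4] <C=((λw. (7 * w)) (let x = 4 in 4)), E={u↦0}, S={0↦1}, K=[let v]>
[5] <C=(λw. (7 * w)), E={u↦0}, S={0↦1}, K=[arg :: let v]>
[6] <C=(let x = 4 in 4), E={u↦0}, S={0↦1}, K=[fun :: let v]>
[7] <C=4, E={u↦0}, S={0↦1}, K=[let x :: fun :: let v]>
[8] <C=4, E={x↦1, u↦0}, S={0↦1, 1↦4}, K=[fun :: let v]>
[9] <C=(7 * w), E={w↦2, u↦0}, S={0↦1, 1↦4, 2↦4}, K=[let v]>
[10] <C=7, E={w↦2, u↦0}, S={0↦1, 1↦4, 2↦4}, K=[mulR :: let v]>
[11] <C=w, E={w↦2, u↦0}, S={0↦1, 1↦4, 2↦4}, K=[mulL(7) :: let v]>
[12] <C=v, E={v↦3}, S={0↦1, 1↦4, 2↦4, 3↦28}, K=∅>
→ final value 28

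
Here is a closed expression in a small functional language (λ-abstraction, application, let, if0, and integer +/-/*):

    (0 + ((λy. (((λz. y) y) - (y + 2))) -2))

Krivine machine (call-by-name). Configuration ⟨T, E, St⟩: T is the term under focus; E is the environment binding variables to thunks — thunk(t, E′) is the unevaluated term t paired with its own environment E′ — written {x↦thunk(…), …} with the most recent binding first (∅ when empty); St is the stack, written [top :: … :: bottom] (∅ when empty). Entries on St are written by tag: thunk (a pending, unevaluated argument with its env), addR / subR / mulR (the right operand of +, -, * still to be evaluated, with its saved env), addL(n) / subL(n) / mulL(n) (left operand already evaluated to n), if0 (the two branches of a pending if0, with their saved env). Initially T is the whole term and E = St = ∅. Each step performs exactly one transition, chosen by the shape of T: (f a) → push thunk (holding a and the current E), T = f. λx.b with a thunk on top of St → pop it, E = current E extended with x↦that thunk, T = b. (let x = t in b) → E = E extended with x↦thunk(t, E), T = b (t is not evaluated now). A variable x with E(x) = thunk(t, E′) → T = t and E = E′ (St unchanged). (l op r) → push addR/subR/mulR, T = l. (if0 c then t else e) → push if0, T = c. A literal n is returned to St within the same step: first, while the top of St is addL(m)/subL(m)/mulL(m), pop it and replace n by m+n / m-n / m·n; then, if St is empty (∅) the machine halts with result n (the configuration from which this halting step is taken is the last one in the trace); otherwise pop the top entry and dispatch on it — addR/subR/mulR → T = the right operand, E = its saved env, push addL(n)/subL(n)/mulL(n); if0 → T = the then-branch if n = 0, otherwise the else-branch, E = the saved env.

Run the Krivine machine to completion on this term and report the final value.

Answer: -2

Machine steps:
[0] [T=(0 + ((λy. (((λz. y) y) - (y + 2))) -2)) | E=∅ | St=∅]
[1] [T=0 | E=∅ | St=[addR]]
[2] [T=((λy. (((λz. y) y) - (y + 2))) -2) | E=∅ | St=[addL(0)]]
[3] [T=(λy. (((λz. y) y) - (y + 2))) | E=∅ | St=[thunk :: addL(0)]]
[4] [T=(((λz. y) y) - (y + 2)) | E={y↦thunk(-2, ∅)} | St=[addL(0)]]
[5] [T=((λz. y) y) | E={y↦thunk(-2, ∅)} | St=[subR :: addL(0)]]
[6] [T=(λz. y) | E={y↦thunk(-2, ∅)} | St=[thunk :: subR :: addL(0)]]
[7] [T=y | E={z↦thunk(y, {y↦thunk(-2, ∅)}), y↦thunk(-2, ∅)} | St=[subR :: addL(0)]]
[8] [T=-2 | E=∅ | St=[subR :: addL(0)]]
[9] [T=(y + 2) | E={y↦thunk(-2, ∅)} | St=[subL(-2) :: addL(0)]]
[10] [T=y | E={y↦thunk(-2, ∅)} | St=[addR :: subL(-2) :: addL(0)]]
[11] [T=-2 | E=∅ | St=[addR :: subL(-2) :: addL(0)]]
[12] [T=2 | E={y↦thunk(-2, ∅)} | St=[addL(-2) :: subL(-2) :: addL(0)]]
→ final value -2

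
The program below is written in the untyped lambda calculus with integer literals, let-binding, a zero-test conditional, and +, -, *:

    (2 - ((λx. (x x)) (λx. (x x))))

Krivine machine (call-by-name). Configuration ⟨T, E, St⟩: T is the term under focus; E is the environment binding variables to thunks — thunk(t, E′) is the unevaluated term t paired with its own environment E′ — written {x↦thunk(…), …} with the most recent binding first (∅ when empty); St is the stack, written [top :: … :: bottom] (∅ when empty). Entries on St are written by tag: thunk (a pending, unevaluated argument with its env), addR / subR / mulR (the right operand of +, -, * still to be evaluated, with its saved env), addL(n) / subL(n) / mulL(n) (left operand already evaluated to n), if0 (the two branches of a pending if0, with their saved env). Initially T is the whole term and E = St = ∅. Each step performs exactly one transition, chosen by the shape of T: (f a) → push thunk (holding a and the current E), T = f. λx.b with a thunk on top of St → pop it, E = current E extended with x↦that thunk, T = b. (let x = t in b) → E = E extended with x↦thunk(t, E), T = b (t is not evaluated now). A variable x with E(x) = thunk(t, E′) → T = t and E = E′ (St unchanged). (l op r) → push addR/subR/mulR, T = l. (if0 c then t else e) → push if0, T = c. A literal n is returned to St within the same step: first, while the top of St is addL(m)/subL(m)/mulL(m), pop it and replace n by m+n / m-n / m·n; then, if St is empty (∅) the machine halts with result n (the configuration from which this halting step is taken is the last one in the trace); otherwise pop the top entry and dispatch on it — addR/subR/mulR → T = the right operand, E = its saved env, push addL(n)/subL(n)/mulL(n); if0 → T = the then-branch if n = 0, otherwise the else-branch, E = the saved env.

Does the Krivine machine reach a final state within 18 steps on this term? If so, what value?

0. [T=(2 - ((λx. (x x)) (λx. (x x)))) | E=∅ | St=∅]
1. [T=2 | E=∅ | St=[subR]]
2. [T=((λx. (x x)) (λx. (x x))) | E=∅ | St=[subL(2)]]
3. [T=(λx. (x x)) | E=∅ | St=[thunk :: subL(2)]]
4. [T=(x x) | E={x↦thunk((λx. (x x)), ∅)} | St=[subL(2)]]
5. [T=x | E={x↦thunk((λx. (x x)), ∅)} | St=[thunk :: subL(2)]]
6. [T=(λx. (x x)) | E=∅ | St=[thunk :: subL(2)]]
7. [T=(x x) | E={x↦thunk(x, {x↦thunk((λx. (x x)), ∅)})} | St=[subL(2)]]
8. [T=x | E={x↦thunk(x, {x↦thunk((λx. (x x)), ∅)})} | St=[thunk :: subL(2)]]
9. [T=x | E={x↦thunk((λx. (x x)), ∅)} | St=[thunk :: subL(2)]]
10. [T=(λx. (x x)) | E=∅ | St=[thunk :: subL(2)]]
11. [T=(x x) | E={x↦thunk(x, {x↦thunk(x, {x↦thunk((λx. (x x)), ∅)})})} | St=[subL(2)]]
12. [T=x | E={x↦thunk(x, {x↦thunk(x, {x↦thunk((λx. (x x)), ∅)})})} | St=[thunk :: subL(2)]]
13. [T=x | E={x↦thunk(x, {x↦thunk((λx. (x x)), ∅)})} | St=[thunk :: subL(2)]]
14. [T=x | E={x↦thunk((λx. (x x)), ∅)} | St=[thunk :: subL(2)]]
15. [T=(λx. (x x)) | E=∅ | St=[thunk :: subL(2)]]
16. [T=(x x) | E={x↦thunk(x, {x↦thunk(x, {x↦thunk(x, {x↦thunk((λx. (x x)), ∅)})})})} | St=[subL(2)]]
17. [T=x | E={x↦thunk(x, {x↦thunk(x, {x↦thunk(x, {x↦thunk((λx. (x x)), ∅)})})})} | St=[thunk :: subL(2)]]
18. [T=x | E={x↦thunk(x, {x↦thunk(x, {x↦thunk((λx. (x x)), ∅)})})} | St=[thunk :: subL(2)]]
→ 18 transitions taken and the configuration is still not final: no result within 18 steps

Answer: DIVERGES (no final state within 18 steps)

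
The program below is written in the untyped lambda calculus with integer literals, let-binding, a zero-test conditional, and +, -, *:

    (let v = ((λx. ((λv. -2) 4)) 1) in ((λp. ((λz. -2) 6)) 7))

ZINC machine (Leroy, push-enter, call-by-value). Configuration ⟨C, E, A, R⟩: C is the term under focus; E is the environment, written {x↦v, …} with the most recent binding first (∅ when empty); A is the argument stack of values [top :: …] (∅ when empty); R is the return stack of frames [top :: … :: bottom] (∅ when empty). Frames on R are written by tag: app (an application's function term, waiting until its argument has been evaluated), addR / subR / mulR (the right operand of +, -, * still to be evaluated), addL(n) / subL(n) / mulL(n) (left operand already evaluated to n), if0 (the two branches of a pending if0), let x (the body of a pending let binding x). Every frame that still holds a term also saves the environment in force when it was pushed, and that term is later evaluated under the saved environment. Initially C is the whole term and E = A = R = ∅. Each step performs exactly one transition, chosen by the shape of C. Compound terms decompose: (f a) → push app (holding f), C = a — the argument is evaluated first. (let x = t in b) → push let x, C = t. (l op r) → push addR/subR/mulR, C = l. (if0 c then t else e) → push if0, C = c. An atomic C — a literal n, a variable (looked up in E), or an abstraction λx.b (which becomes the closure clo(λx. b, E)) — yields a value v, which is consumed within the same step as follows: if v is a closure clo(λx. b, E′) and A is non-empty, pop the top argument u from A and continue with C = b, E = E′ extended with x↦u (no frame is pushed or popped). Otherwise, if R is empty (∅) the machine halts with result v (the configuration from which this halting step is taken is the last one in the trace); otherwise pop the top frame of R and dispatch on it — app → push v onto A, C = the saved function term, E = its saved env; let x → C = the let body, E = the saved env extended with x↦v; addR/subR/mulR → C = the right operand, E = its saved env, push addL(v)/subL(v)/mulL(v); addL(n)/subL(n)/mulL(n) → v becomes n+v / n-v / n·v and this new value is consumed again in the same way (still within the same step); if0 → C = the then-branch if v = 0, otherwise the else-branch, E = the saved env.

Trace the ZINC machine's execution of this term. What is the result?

0. [C=(let v = ((λx. ((λv. -2) 4)) 1) in ((λp. ((λz. -2) 6)) 7)) | E=∅ | A=∅ | R=∅]
1. [C=((λx. ((λv. -2) 4)) 1) | E=∅ | A=∅ | R=[let v]]
2. [C=1 | E=∅ | A=∅ | R=[app :: let v]]
3. [C=(λx. ((λv. -2) 4)) | E=∅ | A=[1] | R=[let v]]
4. [C=((λv. -2) 4) | E={x↦1} | A=∅ | R=[let v]]
5. [C=4 | E={x↦1} | A=∅ | R=[app :: let v]]
6. [C=(λv. -2) | E={x↦1} | A=[4] | R=[let v]]
7. [C=-2 | E={v↦4, x↦1} | A=∅ | R=[let v]]
8. [C=((λp. ((λz. -2) 6)) 7) | E={v↦-2} | A=∅ | R=∅]
9. [C=7 | E={v↦-2} | A=∅ | R=[app]]
10. [C=(λp. ((λz. -2) 6)) | E={v↦-2} | A=[7] | R=∅]
11. [C=((λz. -2) 6) | E={p↦7, v↦-2} | A=∅ | R=∅]
12. [C=6 | E={p↦7, v↦-2} | A=∅ | R=[app]]
13. [C=(λz. -2) | E={p↦7, v↦-2} | A=[6] | R=∅]
14. [C=-2 | E={z↦6, p↦7, v↦-2} | A=∅ | R=∅]
→ final value -2

Answer: -2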